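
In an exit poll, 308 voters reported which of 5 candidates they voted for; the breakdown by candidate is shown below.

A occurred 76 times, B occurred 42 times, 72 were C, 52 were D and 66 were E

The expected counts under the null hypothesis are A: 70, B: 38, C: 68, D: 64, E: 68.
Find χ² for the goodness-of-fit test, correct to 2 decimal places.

A: (76 − 70)²/70 = 36/70 = 0.514
B: (42 − 38)²/38 = 16/38 = 0.421
C: (72 − 68)²/68 = 16/68 = 0.235
D: (52 − 64)²/64 = 144/64 = 2.250
E: (66 − 68)²/68 = 4/68 = 0.059
Sum = 3.48

3.48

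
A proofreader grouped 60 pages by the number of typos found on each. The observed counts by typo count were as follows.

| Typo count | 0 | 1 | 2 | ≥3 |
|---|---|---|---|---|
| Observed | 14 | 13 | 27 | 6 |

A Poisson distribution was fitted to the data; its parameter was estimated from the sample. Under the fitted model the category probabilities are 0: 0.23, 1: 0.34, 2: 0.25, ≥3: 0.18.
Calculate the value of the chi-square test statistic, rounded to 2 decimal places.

14.42

Expected counts E_i = n·p_i: 60×0.23 = 13.8, 60×0.34 = 20.4, 60×0.25 = 15, 60×0.18 = 10.8.
0: (14 − 13.8)²/13.8 = 0.04/13.8 = 0.003
1: (13 − 20.4)²/20.4 = 54.76/20.4 = 2.684
2: (27 − 15)²/15 = 144/15 = 9.600
≥3: (6 − 10.8)²/10.8 = 23.04/10.8 = 2.133
Sum = 14.42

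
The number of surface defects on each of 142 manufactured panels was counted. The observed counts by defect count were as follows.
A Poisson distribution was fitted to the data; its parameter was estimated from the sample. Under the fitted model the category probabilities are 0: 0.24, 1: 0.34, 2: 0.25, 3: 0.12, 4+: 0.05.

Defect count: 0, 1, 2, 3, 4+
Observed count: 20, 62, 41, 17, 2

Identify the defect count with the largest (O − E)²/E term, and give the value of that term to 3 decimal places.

0, 5.817

Expected counts E_i = n·p_i: 142×0.24 = 34.08, 142×0.34 = 48.28, 142×0.25 = 35.5, 142×0.12 = 17.04, 142×0.05 = 7.1.
0: (20 − 34.08)²/34.08 = 198.2464/34.08 = 5.8171
1: (62 − 48.28)²/48.28 = 188.2384/48.28 = 3.8989
2: (41 − 35.5)²/35.5 = 30.25/35.5 = 0.8521
3: (17 − 17.04)²/17.04 = 0.0016/17.04 = 0.0001
4+: (2 − 7.1)²/7.1 = 26.01/7.1 = 3.6634
The largest term is for 0: 5.817.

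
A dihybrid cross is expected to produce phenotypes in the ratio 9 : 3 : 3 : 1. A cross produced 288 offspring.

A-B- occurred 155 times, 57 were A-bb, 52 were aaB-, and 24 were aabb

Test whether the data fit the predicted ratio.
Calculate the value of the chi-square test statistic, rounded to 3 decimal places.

2.543

Ratio total = 16. Expected counts: 288×9/16 = 162, 288×3/16 = 54, 288×3/16 = 54, 288×1/16 = 18.
A-B-: (155 − 162)²/162 = 49/162 = 0.3025
A-bb: (57 − 54)²/54 = 9/54 = 0.1667
aaB-: (52 − 54)²/54 = 4/54 = 0.0741
aabb: (24 − 18)²/18 = 36/18 = 2.0000
Sum = 2.543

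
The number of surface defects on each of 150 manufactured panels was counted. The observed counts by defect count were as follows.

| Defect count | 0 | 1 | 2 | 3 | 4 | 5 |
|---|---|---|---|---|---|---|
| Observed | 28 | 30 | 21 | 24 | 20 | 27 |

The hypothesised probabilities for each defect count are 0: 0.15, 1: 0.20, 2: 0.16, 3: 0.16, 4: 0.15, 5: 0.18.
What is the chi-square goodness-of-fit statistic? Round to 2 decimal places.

Expected counts E_i = n·p_i: 150×0.15 = 22.5, 150×0.20 = 30, 150×0.16 = 24, 150×0.16 = 24, 150×0.15 = 22.5, 150×0.18 = 27.
χ² = (28−22.5)²/22.5 + (30−30)²/30 + (21−24)²/24 + (24−24)²/24 + (20−22.5)²/22.5 + (27−27)²/27
   = 1.344 + 0.000 + 0.375 + 0.000 + 0.278 + 0.000
Sum = 2.00

2.00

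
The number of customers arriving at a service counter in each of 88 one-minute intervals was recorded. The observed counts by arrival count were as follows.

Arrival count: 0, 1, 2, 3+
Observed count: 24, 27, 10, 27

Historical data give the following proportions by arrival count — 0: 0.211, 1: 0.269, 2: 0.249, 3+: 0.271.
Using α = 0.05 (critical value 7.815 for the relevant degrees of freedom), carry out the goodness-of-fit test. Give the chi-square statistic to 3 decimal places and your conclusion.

8.949; reject

Expected counts E_i = n·p_i: 88×0.211 = 18.568, 88×0.269 = 23.672, 88×0.249 = 21.912, 88×0.271 = 23.848.
0: (24 − 18.568)²/18.568 = 29.506624/18.568 = 1.5891
1: (27 − 23.672)²/23.672 = 11.075584/23.672 = 0.4679
2: (10 − 21.912)²/21.912 = 141.895744/21.912 = 6.4757
3+: (27 − 23.848)²/23.848 = 9.935104/23.848 = 0.4166
Sum = 8.949
df = 3. Since 8.949 > 7.815, we reject H₀.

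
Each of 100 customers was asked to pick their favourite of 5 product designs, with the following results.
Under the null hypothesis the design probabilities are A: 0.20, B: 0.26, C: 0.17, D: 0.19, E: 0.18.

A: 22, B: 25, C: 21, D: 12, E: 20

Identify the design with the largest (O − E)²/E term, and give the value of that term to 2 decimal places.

Expected counts E_i = n·p_i: 100×0.20 = 20, 100×0.26 = 26, 100×0.17 = 17, 100×0.19 = 19, 100×0.18 = 18.
cat         O        E   (O−E)²/E
A          22       20      0.200
B          25       26      0.038
C          21       17      0.941
D          12       19      2.579
E          20       18      0.222
The largest term is for D: 2.58.

D, 2.58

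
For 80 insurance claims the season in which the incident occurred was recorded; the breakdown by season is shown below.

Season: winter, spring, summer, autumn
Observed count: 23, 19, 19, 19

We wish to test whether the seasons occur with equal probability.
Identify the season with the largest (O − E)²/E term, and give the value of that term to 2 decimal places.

winter, 0.45

Expected count for each of the 4 categories: 80/4 = 20.
χ² = (23−20)²/20 + (19−20)²/20 + (19−20)²/20 + (19−20)²/20
   = 0.450 + 0.050 + 0.050 + 0.050
The largest term is for winter: 0.45.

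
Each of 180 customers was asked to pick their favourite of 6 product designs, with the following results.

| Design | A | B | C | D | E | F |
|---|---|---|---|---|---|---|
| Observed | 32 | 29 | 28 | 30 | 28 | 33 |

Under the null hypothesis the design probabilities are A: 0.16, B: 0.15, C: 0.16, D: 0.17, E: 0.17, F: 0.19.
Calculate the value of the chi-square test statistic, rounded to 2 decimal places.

0.80

Expected counts E_i = n·p_i: 180×0.16 = 28.8, 180×0.15 = 27, 180×0.16 = 28.8, 180×0.17 = 30.6, 180×0.17 = 30.6, 180×0.19 = 34.2.
A: (32 − 28.8)²/28.8 = 10.24/28.8 = 0.356
B: (29 − 27)²/27 = 4/27 = 0.148
C: (28 − 28.8)²/28.8 = 0.64/28.8 = 0.022
D: (30 − 30.6)²/30.6 = 0.36/30.6 = 0.012
E: (28 − 30.6)²/30.6 = 6.76/30.6 = 0.221
F: (33 − 34.2)²/34.2 = 1.44/34.2 = 0.042
Sum = 0.80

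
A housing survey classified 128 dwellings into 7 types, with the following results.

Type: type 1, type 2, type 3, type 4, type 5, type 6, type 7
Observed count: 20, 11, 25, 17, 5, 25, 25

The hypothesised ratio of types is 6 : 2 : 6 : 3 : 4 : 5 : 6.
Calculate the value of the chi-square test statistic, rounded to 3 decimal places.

12.771

Ratio total = 32. Expected counts: 128×6/32 = 24, 128×2/32 = 8, 128×6/32 = 24, 128×3/32 = 12, 128×4/32 = 16, 128×5/32 = 20, 128×6/32 = 24.
χ² = (20−24)²/24 + (11−8)²/8 + (25−24)²/24 + (17−12)²/12 + (5−16)²/16 + (25−20)²/20 + (25−24)²/24
   = 0.6667 + 1.1250 + 0.0417 + 2.0833 + 7.5625 + 1.2500 + 0.0417
Sum = 12.771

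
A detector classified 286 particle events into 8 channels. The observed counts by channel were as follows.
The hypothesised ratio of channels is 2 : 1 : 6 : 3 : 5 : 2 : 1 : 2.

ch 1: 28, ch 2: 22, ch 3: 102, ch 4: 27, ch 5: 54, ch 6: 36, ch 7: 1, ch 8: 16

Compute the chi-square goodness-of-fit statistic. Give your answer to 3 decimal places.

Ratio total = 22. Expected counts: 286×2/22 = 26, 286×1/22 = 13, 286×6/22 = 78, 286×3/22 = 39, 286×5/22 = 65, 286×2/22 = 26, 286×1/22 = 13, 286×2/22 = 26.
χ² = (28−26)²/26 + (22−13)²/13 + (102−78)²/78 + (27−39)²/39 + (54−65)²/65 + (36−26)²/26 + (1−13)²/13 + (16−26)²/26
   = 0.1538 + 6.2308 + 7.3846 + 3.6923 + 1.8615 + 3.8462 + 11.0769 + 3.8462
Sum = 38.092

38.092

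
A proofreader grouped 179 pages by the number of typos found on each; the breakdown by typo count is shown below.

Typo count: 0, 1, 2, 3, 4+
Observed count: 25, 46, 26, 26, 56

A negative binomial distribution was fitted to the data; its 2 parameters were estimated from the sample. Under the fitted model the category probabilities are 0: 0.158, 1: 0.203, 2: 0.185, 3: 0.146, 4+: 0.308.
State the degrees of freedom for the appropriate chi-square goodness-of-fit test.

2

There are k = 5 categories and 2 parameters estimated from the data, so df = 5 − 1 − 2 = 2.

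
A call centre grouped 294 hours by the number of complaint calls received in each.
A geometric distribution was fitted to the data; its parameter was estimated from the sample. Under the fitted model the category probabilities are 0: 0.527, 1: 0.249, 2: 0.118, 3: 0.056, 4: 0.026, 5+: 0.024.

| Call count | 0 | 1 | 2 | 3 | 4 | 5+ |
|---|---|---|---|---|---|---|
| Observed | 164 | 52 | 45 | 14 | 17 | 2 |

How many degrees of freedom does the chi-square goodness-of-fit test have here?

4

There are k = 6 categories and 1 parameter estimated from the data, so df = 6 − 1 − 1 = 4.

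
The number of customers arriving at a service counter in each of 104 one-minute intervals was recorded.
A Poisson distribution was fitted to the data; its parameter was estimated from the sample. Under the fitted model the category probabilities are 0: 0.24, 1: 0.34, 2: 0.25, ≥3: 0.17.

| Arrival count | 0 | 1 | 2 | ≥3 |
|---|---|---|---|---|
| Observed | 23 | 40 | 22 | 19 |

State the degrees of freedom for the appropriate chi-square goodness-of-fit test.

There are k = 4 categories and 1 parameter estimated from the data, so df = 4 − 1 − 1 = 2.

2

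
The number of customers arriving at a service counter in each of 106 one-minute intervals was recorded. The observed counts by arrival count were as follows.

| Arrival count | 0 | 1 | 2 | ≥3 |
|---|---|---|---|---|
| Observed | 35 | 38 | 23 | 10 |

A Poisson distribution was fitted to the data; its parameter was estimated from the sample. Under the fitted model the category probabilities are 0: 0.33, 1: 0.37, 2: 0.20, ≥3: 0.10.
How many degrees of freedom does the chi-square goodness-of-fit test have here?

2

There are k = 4 categories and 1 parameter estimated from the data, so df = 4 − 1 − 1 = 2.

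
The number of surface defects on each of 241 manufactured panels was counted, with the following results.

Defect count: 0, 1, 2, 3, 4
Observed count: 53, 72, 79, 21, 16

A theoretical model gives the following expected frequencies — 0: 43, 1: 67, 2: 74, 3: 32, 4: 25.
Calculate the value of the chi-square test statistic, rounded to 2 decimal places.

10.06

0: (53 − 43)²/43 = 100/43 = 2.326
1: (72 − 67)²/67 = 25/67 = 0.373
2: (79 − 74)²/74 = 25/74 = 0.338
3: (21 − 32)²/32 = 121/32 = 3.781
4: (16 − 25)²/25 = 81/25 = 3.240
Sum = 10.06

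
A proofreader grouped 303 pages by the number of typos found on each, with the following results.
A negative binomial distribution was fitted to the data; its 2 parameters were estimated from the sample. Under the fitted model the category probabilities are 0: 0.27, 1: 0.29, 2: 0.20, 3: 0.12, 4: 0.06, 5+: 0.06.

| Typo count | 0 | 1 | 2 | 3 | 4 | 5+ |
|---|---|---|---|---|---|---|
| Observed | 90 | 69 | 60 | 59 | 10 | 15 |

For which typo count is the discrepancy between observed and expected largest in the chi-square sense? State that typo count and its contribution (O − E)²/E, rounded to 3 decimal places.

3, 14.097

Expected counts E_i = n·p_i: 303×0.27 = 81.81, 303×0.29 = 87.87, 303×0.20 = 60.6, 303×0.12 = 36.36, 303×0.06 = 18.18, 303×0.06 = 18.18.
χ² = (90−81.81)²/81.81 + (69−87.87)²/87.87 + (60−60.6)²/60.6 + (59−36.36)²/36.36 + (10−18.18)²/18.18 + (15−18.18)²/18.18
   = 0.8199 + 4.0523 + 0.0059 + 14.0971 + 3.6806 + 0.5562
The largest term is for 3: 14.097.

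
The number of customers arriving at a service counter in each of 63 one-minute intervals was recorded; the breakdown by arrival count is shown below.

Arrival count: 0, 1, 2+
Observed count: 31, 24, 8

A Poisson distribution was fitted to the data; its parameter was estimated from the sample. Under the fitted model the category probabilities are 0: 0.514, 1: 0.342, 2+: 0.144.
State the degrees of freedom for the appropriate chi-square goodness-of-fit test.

1

There are k = 3 categories and 1 parameter estimated from the data, so df = 3 − 1 − 1 = 1.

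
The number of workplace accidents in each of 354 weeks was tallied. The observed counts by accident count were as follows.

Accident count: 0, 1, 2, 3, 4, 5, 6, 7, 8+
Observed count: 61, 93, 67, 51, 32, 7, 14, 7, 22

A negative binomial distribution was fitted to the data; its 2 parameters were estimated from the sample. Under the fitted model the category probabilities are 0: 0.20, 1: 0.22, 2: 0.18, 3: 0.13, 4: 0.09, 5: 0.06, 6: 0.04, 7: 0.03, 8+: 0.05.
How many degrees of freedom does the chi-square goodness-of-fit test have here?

There are k = 9 categories and 2 parameters estimated from the data, so df = 9 − 1 − 2 = 6.

6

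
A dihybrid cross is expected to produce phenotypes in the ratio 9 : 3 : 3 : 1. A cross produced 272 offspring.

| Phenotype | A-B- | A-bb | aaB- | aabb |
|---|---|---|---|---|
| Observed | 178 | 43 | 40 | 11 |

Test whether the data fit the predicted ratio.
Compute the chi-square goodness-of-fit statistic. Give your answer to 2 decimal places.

9.83

Ratio total = 16. Expected counts: 272×9/16 = 153, 272×3/16 = 51, 272×3/16 = 51, 272×1/16 = 17.
A-B-: (178 − 153)²/153 = 625/153 = 4.085
A-bb: (43 − 51)²/51 = 64/51 = 1.255
aaB-: (40 − 51)²/51 = 121/51 = 2.373
aabb: (11 − 17)²/17 = 36/17 = 2.118
Sum = 9.83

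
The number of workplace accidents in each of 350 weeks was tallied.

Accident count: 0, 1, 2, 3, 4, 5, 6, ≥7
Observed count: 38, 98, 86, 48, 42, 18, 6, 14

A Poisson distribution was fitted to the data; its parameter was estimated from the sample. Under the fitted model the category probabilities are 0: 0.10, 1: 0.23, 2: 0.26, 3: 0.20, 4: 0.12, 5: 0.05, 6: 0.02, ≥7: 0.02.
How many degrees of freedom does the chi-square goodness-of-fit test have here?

There are k = 8 categories and 1 parameter estimated from the data, so df = 8 − 1 − 1 = 6.

6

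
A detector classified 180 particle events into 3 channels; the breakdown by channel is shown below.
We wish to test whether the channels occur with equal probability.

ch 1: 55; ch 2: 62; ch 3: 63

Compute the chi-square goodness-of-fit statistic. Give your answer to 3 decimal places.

0.633

Under H₀ each category has probability 1/3, so each expected count is 180/3 = 60.
ch 1: (55 − 60)²/60 = 25/60 = 0.4167
ch 2: (62 − 60)²/60 = 4/60 = 0.0667
ch 3: (63 − 60)²/60 = 9/60 = 0.1500
Sum = 0.633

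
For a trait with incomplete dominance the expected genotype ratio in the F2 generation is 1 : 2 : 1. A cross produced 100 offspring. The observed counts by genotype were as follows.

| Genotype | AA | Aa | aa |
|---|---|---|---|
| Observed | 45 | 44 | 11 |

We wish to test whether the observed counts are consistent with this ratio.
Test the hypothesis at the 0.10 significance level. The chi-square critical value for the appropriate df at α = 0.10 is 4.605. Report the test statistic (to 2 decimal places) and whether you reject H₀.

24.56; reject

Ratio total = 4. Expected counts: 100×1/4 = 25, 100×2/4 = 50, 100×1/4 = 25.
cat         O        E   (O−E)²/E
AA         45       25     16.000
Aa         44       50      0.720
aa         11       25      7.840
Sum = 24.56
df = 2. Since 24.56 > 4.605, we reject H₀.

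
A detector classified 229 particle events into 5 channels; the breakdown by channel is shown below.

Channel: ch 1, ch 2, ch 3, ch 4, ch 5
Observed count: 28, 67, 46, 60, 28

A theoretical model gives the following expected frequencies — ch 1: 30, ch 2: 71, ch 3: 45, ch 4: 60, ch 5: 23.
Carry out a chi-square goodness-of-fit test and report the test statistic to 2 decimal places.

cat         O        E   (O−E)²/E
ch 1       28       30      0.133
ch 2       67       71      0.225
ch 3       46       45      0.022
ch 4       60       60      0.000
ch 5       28       23      1.087
Sum = 1.47

1.47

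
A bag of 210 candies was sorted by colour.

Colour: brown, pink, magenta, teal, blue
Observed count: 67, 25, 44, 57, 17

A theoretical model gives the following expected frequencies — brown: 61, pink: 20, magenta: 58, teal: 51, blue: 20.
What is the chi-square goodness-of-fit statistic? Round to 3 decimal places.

6.375

cat          O        E   (O−E)²/E
brown       67       61     0.5902
pink        25       20     1.2500
magenta     44       58     3.3793
teal        57       51     0.7059
blue        17       20     0.4500
Sum = 6.375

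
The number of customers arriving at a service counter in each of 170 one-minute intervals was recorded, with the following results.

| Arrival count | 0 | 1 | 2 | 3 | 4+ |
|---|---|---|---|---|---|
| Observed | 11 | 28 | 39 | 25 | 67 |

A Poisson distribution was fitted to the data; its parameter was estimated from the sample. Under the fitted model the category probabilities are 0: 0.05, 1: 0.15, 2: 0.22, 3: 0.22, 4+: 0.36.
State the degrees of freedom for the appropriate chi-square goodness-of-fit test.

3

There are k = 5 categories and 1 parameter estimated from the data, so df = 5 − 1 − 1 = 3.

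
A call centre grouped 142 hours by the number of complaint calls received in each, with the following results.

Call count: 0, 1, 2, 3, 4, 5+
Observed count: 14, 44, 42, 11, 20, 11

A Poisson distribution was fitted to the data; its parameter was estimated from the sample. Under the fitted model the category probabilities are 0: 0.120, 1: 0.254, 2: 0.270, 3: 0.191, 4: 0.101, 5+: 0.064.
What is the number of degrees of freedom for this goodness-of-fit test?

4

There are k = 6 categories and 1 parameter estimated from the data, so df = 6 − 1 − 1 = 4.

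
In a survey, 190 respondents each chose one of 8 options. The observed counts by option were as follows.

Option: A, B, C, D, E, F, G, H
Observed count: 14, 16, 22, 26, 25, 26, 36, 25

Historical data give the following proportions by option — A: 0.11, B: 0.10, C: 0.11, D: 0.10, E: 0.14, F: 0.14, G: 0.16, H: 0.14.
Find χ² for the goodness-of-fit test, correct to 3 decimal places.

6.626

Expected counts E_i = n·p_i: 190×0.11 = 20.9, 190×0.10 = 19, 190×0.11 = 20.9, 190×0.10 = 19, 190×0.14 = 26.6, 190×0.14 = 26.6, 190×0.16 = 30.4, 190×0.14 = 26.6.
χ² = (14−20.9)²/20.9 + (16−19)²/19 + (22−20.9)²/20.9 + (26−19)²/19 + (25−26.6)²/26.6 + (26−26.6)²/26.6 + (36−30.4)²/30.4 + (25−26.6)²/26.6
   = 2.2780 + 0.4737 + 0.0579 + 2.5789 + 0.0962 + 0.0135 + 1.0316 + 0.0962
Sum = 6.626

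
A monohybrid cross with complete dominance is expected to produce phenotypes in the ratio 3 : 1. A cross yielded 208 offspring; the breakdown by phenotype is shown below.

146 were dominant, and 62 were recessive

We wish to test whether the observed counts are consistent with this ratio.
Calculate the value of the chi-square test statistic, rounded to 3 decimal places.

2.564

Ratio total = 4. Expected counts: 208×3/4 = 156, 208×1/4 = 52.
χ² = (146−156)²/156 + (62−52)²/52
   = 0.6410 + 1.9231
Sum = 2.564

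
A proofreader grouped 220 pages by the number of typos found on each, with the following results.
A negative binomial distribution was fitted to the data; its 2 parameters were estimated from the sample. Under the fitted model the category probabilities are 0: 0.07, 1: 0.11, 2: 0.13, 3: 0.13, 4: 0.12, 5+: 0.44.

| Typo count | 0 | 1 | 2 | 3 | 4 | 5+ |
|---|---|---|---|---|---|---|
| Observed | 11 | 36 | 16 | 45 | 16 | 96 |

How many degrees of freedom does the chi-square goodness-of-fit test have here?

3

There are k = 6 categories and 2 parameters estimated from the data, so df = 6 − 1 − 2 = 3.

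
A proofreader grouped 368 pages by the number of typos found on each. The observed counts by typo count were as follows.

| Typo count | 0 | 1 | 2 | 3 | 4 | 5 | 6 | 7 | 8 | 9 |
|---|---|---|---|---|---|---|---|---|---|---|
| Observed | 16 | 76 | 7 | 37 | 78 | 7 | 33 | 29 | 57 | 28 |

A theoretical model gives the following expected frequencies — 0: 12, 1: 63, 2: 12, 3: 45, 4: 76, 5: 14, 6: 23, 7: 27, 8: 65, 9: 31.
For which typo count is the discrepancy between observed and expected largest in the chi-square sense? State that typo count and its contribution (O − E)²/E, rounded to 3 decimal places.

6, 4.348

0: (16 − 12)²/12 = 16/12 = 1.3333
1: (76 − 63)²/63 = 169/63 = 2.6825
2: (7 − 12)²/12 = 25/12 = 2.0833
3: (37 − 45)²/45 = 64/45 = 1.4222
4: (78 − 76)²/76 = 4/76 = 0.0526
5: (7 − 14)²/14 = 49/14 = 3.5000
6: (33 − 23)²/23 = 100/23 = 4.3478
7: (29 − 27)²/27 = 4/27 = 0.1481
8: (57 − 65)²/65 = 64/65 = 0.9846
9: (28 − 31)²/31 = 9/31 = 0.2903
The largest term is for 6: 4.348.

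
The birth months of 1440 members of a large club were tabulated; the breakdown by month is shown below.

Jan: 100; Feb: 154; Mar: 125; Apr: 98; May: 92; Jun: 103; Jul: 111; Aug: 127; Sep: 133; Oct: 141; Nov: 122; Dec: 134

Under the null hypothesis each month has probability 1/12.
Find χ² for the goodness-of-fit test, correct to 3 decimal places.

Expected count for each of the 12 categories: 1440/12 = 120.
Jan: (100 − 120)²/120 = 400/120 = 3.3333
Feb: (154 − 120)²/120 = 1156/120 = 9.6333
Mar: (125 − 120)²/120 = 25/120 = 0.2083
Apr: (98 − 120)²/120 = 484/120 = 4.0333
May: (92 − 120)²/120 = 784/120 = 6.5333
Jun: (103 − 120)²/120 = 289/120 = 2.4083
Jul: (111 − 120)²/120 = 81/120 = 0.6750
Aug: (127 − 120)²/120 = 49/120 = 0.4083
Sep: (133 − 120)²/120 = 169/120 = 1.4083
Oct: (141 − 120)²/120 = 441/120 = 3.6750
Nov: (122 − 120)²/120 = 4/120 = 0.0333
Dec: (134 − 120)²/120 = 196/120 = 1.6333
Sum = 33.983

33.983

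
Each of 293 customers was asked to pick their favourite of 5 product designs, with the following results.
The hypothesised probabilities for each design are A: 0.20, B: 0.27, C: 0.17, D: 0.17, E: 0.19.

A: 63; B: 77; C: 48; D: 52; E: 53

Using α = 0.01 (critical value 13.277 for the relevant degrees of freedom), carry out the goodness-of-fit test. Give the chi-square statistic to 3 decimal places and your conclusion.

0.677; do not reject

Expected counts E_i = n·p_i: 293×0.20 = 58.6, 293×0.27 = 79.11, 293×0.17 = 49.81, 293×0.17 = 49.81, 293×0.19 = 55.67.
χ² = (63−58.6)²/58.6 + (77−79.11)²/79.11 + (48−49.81)²/49.81 + (52−49.81)²/49.81 + (53−55.67)²/55.67
   = 0.3304 + 0.0563 + 0.0658 + 0.0963 + 0.1281
Sum = 0.677
df = 4. Since 0.677 < 13.277, we do not reject H₀.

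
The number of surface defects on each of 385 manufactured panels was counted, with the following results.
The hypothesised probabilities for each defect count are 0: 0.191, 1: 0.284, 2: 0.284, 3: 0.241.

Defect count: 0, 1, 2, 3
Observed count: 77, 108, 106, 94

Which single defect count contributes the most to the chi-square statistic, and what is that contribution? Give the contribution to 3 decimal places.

0, 0.163

Expected counts E_i = n·p_i: 385×0.191 = 73.535, 385×0.284 = 109.34, 385×0.284 = 109.34, 385×0.241 = 92.785.
cat         O        E   (O−E)²/E
0          77   73.535     0.1633
1         108   109.34     0.0164
2         106   109.34     0.1020
3          94   92.785     0.0159
The largest term is for 0: 0.163.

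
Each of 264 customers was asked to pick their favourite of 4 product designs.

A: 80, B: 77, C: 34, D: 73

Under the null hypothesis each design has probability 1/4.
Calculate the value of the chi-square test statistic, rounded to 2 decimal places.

Under H₀ each category has probability 1/4, so each expected count is 264/4 = 66.
χ² = (80−66)²/66 + (77−66)²/66 + (34−66)²/66 + (73−66)²/66
   = 2.970 + 1.833 + 15.515 + 0.742
Sum = 21.06

21.06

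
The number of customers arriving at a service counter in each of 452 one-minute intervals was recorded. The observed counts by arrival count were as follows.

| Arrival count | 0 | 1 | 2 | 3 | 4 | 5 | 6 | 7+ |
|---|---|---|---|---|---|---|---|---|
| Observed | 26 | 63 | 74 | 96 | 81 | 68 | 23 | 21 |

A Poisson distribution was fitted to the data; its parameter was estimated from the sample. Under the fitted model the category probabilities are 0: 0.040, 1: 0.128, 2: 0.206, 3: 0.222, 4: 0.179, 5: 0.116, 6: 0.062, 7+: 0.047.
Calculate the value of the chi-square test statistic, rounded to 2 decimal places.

13.56

Expected counts E_i = n·p_i: 452×0.040 = 18.08, 452×0.128 = 57.856, 452×0.206 = 93.112, 452×0.222 = 100.344, 452×0.179 = 80.908, 452×0.116 = 52.432, 452×0.062 = 28.024, 452×0.047 = 21.244.
χ² = (26−18.08)²/18.08 + (63−57.856)²/57.856 + (74−93.112)²/93.112 + (96−100.344)²/100.344 + (81−80.908)²/80.908 + (68−52.432)²/52.432 + (23−28.024)²/28.024 + (21−21.244)²/21.244
   = 3.469 + 0.457 + 3.923 + 0.188 + 0.000 + 4.622 + 0.901 + 0.003
Sum = 13.56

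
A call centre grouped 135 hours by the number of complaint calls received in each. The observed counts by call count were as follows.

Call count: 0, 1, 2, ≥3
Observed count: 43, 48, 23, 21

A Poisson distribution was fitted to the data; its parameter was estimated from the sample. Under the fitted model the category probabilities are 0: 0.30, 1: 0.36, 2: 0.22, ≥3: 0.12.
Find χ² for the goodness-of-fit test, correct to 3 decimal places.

3.095

Expected counts E_i = n·p_i: 135×0.30 = 40.5, 135×0.36 = 48.6, 135×0.22 = 29.7, 135×0.12 = 16.2.
cat         O        E   (O−E)²/E
0          43     40.5     0.1543
1          48     48.6     0.0074
2          23     29.7     1.5114
≥3         21     16.2     1.4222
Sum = 3.095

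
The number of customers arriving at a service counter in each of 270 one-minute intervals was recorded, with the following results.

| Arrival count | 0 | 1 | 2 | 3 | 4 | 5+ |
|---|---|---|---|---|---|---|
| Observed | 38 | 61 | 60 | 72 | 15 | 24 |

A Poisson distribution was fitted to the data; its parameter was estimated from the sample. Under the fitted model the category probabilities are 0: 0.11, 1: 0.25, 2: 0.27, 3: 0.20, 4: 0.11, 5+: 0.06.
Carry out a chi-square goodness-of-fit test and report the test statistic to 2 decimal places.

Expected counts E_i = n·p_i: 270×0.11 = 29.7, 270×0.25 = 67.5, 270×0.27 = 72.9, 270×0.20 = 54, 270×0.11 = 29.7, 270×0.06 = 16.2.
0: (38 − 29.7)²/29.7 = 68.89/29.7 = 2.320
1: (61 − 67.5)²/67.5 = 42.25/67.5 = 0.626
2: (60 − 72.9)²/72.9 = 166.41/72.9 = 2.283
3: (72 − 54)²/54 = 324/54 = 6.000
4: (15 − 29.7)²/29.7 = 216.09/29.7 = 7.276
5+: (24 − 16.2)²/16.2 = 60.84/16.2 = 3.756
Sum = 22.26

22.26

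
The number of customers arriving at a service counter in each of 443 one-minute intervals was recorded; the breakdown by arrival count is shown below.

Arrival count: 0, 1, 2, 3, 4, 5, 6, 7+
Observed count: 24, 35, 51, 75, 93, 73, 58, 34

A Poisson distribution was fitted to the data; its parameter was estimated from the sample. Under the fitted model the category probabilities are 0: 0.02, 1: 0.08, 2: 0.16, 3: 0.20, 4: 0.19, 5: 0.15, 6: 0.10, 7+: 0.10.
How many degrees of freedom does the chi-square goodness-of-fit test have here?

6

There are k = 8 categories and 1 parameter estimated from the data, so df = 8 − 1 − 1 = 6.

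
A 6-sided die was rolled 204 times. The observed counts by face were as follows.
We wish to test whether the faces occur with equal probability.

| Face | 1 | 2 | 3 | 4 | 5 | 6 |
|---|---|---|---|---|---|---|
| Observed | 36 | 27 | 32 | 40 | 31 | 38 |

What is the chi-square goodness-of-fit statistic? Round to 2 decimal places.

Under H₀ each category has probability 1/6, so each expected count is 204/6 = 34.
χ² = (36−34)²/34 + (27−34)²/34 + (32−34)²/34 + (40−34)²/34 + (31−34)²/34 + (38−34)²/34
   = 0.118 + 1.441 + 0.118 + 1.059 + 0.265 + 0.471
Sum = 3.47

3.47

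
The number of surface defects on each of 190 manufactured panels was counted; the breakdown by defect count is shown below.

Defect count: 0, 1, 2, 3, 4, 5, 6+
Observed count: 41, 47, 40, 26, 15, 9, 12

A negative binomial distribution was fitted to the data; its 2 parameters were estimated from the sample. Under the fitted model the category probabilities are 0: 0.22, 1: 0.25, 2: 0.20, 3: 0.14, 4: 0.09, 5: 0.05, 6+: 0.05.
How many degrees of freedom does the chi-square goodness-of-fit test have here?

4

There are k = 7 categories and 2 parameters estimated from the data, so df = 7 − 1 − 2 = 4.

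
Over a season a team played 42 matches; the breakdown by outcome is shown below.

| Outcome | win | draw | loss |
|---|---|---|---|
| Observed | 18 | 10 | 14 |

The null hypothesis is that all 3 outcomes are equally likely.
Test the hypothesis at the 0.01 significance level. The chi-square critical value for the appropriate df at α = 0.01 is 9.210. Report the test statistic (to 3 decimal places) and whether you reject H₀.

2.286; do not reject

Under H₀ each category has probability 1/3, so each expected count is 42/3 = 14.
win: (18 − 14)²/14 = 16/14 = 1.1429
draw: (10 − 14)²/14 = 16/14 = 1.1429
loss: (14 − 14)²/14 = 0/14 = 0.0000
Sum = 2.286
df = 2. Since 2.286 < 9.210, we do not reject H₀.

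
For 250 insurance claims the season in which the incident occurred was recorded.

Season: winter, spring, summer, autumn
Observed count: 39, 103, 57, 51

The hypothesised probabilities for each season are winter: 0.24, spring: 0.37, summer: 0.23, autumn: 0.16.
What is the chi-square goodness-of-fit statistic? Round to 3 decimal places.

Expected counts E_i = n·p_i: 250×0.24 = 60, 250×0.37 = 92.5, 250×0.23 = 57.5, 250×0.16 = 40.
χ² = (39−60)²/60 + (103−92.5)²/92.5 + (57−57.5)²/57.5 + (51−40)²/40
   = 7.3500 + 1.1919 + 0.0043 + 3.0250
Sum = 11.571

11.571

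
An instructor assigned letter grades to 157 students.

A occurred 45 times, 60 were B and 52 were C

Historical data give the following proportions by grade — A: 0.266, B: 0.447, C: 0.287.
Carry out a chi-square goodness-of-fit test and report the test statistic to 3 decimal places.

2.797

Expected counts E_i = n·p_i: 157×0.266 = 41.762, 157×0.447 = 70.179, 157×0.287 = 45.059.
χ² = (45−41.762)²/41.762 + (60−70.179)²/70.179 + (52−45.059)²/45.059
   = 0.2511 + 1.4764 + 1.0692
Sum = 2.797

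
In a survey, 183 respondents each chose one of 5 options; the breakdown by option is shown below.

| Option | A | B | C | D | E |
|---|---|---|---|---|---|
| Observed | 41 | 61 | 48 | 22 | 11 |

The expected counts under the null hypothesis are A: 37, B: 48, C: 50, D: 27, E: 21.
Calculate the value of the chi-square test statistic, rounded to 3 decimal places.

9.721

cat         O        E   (O−E)²/E
A          41       37     0.4324
B          61       48     3.5208
C          48       50     0.0800
D          22       27     0.9259
E          11       21     4.7619
Sum = 9.721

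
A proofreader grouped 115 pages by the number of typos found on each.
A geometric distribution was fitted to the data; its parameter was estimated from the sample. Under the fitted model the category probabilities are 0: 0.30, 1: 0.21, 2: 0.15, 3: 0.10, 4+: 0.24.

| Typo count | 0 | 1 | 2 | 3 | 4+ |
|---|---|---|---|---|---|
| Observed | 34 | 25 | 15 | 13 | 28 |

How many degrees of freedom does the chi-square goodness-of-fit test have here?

3

There are k = 5 categories and 1 parameter estimated from the data, so df = 5 − 1 − 1 = 3.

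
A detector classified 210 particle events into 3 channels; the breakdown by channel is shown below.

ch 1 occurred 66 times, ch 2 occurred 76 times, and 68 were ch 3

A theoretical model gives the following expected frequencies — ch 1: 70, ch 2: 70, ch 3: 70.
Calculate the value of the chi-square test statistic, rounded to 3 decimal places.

cat         O        E   (O−E)²/E
ch 1       66       70     0.2286
ch 2       76       70     0.5143
ch 3       68       70     0.0571
Sum = 0.800

0.800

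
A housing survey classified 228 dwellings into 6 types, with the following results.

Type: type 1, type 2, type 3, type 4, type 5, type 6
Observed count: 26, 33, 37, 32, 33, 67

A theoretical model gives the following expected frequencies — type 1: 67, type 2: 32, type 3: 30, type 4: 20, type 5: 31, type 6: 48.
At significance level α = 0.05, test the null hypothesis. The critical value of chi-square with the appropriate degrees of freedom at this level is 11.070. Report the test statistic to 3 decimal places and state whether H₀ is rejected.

41.604; reject

cat         O        E   (O−E)²/E
type 1     26       67    25.0896
type 2     33       32     0.0313
type 3     37       30     1.6333
type 4     32       20     7.2000
type 5     33       31     0.1290
type 6     67       48     7.5208
Sum = 41.604
df = 5. Since 41.604 > 11.070, we reject H₀.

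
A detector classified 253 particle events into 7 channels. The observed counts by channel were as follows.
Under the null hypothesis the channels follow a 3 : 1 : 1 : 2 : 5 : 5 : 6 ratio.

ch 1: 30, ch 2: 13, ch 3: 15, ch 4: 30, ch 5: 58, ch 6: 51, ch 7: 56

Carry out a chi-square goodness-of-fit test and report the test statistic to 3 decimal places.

Ratio total = 23. Expected counts: 253×3/23 = 33, 253×1/23 = 11, 253×1/23 = 11, 253×2/23 = 22, 253×5/23 = 55, 253×5/23 = 55, 253×6/23 = 66.
cat         O        E   (O−E)²/E
ch 1       30       33     0.2727
ch 2       13       11     0.3636
ch 3       15       11     1.4545
ch 4       30       22     2.9091
ch 5       58       55     0.1636
ch 6       51       55     0.2909
ch 7       56       66     1.5152
Sum = 6.970

6.970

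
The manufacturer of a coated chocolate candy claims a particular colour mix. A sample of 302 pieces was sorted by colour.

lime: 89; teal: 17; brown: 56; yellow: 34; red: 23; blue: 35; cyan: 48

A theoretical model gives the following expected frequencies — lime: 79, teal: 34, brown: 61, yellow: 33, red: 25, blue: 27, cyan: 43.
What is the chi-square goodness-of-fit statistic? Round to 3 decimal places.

13.318

cat         O        E   (O−E)²/E
lime       89       79     1.2658
teal       17       34     8.5000
brown      56       61     0.4098
yellow     34       33     0.0303
red        23       25     0.1600
blue       35       27     2.3704
cyan       48       43     0.5814
Sum = 13.318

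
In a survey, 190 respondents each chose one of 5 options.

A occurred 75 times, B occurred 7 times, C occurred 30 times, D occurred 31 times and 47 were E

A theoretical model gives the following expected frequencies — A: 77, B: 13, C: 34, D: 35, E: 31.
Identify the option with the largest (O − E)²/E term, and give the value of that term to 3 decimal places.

E, 8.258

A: (75 − 77)²/77 = 4/77 = 0.0519
B: (7 − 13)²/13 = 36/13 = 2.7692
C: (30 − 34)²/34 = 16/34 = 0.4706
D: (31 − 35)²/35 = 16/35 = 0.4571
E: (47 − 31)²/31 = 256/31 = 8.2581
The largest term is for E: 8.258.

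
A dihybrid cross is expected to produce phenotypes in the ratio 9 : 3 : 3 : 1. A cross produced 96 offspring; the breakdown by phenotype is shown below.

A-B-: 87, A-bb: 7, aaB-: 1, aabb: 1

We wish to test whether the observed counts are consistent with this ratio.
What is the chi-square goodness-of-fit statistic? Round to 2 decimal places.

47.11

Ratio total = 16. Expected counts: 96×9/16 = 54, 96×3/16 = 18, 96×3/16 = 18, 96×1/16 = 6.
A-B-: (87 − 54)²/54 = 1089/54 = 20.167
A-bb: (7 − 18)²/18 = 121/18 = 6.722
aaB-: (1 − 18)²/18 = 289/18 = 16.056
aabb: (1 − 6)²/6 = 25/6 = 4.167
Sum = 47.11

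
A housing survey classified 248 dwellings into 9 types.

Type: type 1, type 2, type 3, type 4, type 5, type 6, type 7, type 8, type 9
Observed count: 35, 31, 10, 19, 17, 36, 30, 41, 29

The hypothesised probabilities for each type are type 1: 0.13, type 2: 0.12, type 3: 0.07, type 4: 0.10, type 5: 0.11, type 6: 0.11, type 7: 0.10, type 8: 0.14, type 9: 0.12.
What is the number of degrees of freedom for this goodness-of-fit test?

8

There are k = 9 categories and no parameters were estimated from the data, so df = 9 − 1 = 8.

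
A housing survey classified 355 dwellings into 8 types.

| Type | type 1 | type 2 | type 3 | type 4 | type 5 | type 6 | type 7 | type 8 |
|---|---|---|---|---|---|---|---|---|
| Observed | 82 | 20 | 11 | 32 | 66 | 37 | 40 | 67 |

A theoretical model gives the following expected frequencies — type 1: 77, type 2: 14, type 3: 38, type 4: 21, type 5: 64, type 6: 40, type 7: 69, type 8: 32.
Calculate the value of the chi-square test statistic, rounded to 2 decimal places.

78.60

cat         O        E   (O−E)²/E
type 1     82       77      0.325
type 2     20       14      2.571
type 3     11       38     19.184
type 4     32       21      5.762
type 5     66       64      0.063
type 6     37       40      0.225
type 7     40       69     12.188
type 8     67       32     38.281
Sum = 78.60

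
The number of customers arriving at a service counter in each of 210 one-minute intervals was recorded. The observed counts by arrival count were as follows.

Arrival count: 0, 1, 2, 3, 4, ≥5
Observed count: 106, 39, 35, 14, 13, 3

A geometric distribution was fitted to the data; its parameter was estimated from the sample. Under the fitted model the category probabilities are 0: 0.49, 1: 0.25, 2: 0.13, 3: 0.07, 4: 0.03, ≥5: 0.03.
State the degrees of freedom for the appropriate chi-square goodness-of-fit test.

There are k = 6 categories and 1 parameter estimated from the data, so df = 6 − 1 − 1 = 4.

4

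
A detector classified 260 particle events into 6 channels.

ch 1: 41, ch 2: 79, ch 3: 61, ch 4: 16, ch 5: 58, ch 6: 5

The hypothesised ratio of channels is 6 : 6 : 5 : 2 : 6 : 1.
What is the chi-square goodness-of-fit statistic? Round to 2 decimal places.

17.82

Ratio total = 26. Expected counts: 260×6/26 = 60, 260×6/26 = 60, 260×5/26 = 50, 260×2/26 = 20, 260×6/26 = 60, 260×1/26 = 10.
cat         O        E   (O−E)²/E
ch 1       41       60      6.017
ch 2       79       60      6.017
ch 3       61       50      2.420
ch 4       16       20      0.800
ch 5       58       60      0.067
ch 6        5       10      2.500
Sum = 17.82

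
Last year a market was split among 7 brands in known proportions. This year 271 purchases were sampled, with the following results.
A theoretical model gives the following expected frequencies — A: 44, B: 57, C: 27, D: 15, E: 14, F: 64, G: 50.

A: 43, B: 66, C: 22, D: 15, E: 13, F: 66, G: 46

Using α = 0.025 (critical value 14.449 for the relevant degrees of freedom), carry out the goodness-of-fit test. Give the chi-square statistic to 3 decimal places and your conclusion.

2.824; do not reject

A: (43 − 44)²/44 = 1/44 = 0.0227
B: (66 − 57)²/57 = 81/57 = 1.4211
C: (22 − 27)²/27 = 25/27 = 0.9259
D: (15 − 15)²/15 = 0/15 = 0.0000
E: (13 − 14)²/14 = 1/14 = 0.0714
F: (66 − 64)²/64 = 4/64 = 0.0625
G: (46 − 50)²/50 = 16/50 = 0.3200
Sum = 2.824
df = 6. Since 2.824 < 14.449, we do not reject H₀.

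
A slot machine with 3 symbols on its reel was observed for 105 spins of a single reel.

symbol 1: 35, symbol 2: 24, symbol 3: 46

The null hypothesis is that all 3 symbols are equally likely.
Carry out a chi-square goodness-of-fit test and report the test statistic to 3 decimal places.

6.914

Expected count for each of the 3 categories: 105/3 = 35.
cat           O        E   (O−E)²/E
symbol 1     35       35     0.0000
symbol 2     24       35     3.4571
symbol 3     46       35     3.4571
Sum = 6.914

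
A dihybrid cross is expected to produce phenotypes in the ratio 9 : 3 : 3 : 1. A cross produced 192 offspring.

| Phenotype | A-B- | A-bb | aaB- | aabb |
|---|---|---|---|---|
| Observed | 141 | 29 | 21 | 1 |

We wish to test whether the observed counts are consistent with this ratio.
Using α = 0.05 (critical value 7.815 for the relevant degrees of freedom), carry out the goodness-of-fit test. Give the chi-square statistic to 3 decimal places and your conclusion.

Ratio total = 16. Expected counts: 192×9/16 = 108, 192×3/16 = 36, 192×3/16 = 36, 192×1/16 = 12.
cat         O        E   (O−E)²/E
A-B-      141      108    10.0833
A-bb       29       36     1.3611
aaB-       21       36     6.2500
aabb        1       12    10.0833
Sum = 27.778
df = 3. Since 27.778 > 7.815, we reject H₀.

27.778; reject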